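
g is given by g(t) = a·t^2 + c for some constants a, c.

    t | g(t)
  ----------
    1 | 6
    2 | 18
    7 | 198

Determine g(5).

From g(1) = 6 and g(2) = 18: 1a + c = 6 and 4a + c = 18.
Subtracting: 3a = 12, so a = 4; then c = 6 − 4·1 = 2.
So g(t) = 4t² + 2, and g(5) = 102.

102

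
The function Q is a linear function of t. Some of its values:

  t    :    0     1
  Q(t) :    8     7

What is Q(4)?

4

Write Q(t) = at + b; the 2 given values yield a linear system in the 2 coefficients.
Solving, Q(t) = -t + 8.
Then Q(4) = 4.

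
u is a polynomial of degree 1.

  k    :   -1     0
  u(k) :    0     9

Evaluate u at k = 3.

Write u(k) = ak + b; the 2 given values yield a linear system in the 2 coefficients.
Solving, u(k) = 9k + 9.
Then u(3) = 36.

36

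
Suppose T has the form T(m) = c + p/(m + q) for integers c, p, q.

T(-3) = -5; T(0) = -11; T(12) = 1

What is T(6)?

4

(T(m) − c)(m + q) = p for each data point; the three points give a linear system in c and q, then p follows.
Solving: c = -1, q = -2, p = 20, so T(m) = -1 + 20/(m − 2).
Then T(6) = -1 + 20/4 = 4.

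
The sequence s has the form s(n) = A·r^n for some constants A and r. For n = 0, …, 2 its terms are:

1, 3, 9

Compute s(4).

81

Consecutive ratio: 3/1 = 3, and 9/3 = 3, so r = 3.
Then A·3^0 = 1 gives A = 1, and s(n) = 1·3^n.
s(4) = 1·3^4 = 81.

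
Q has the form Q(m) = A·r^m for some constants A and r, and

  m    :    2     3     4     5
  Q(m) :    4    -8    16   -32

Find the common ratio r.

-2

Consecutive ratio: -8/4 = -2, and 16/(-8) = -2, so r = -2.
Then A·(-2)^2 = 4 gives A = 1, and Q(m) = 1·(-2)^m.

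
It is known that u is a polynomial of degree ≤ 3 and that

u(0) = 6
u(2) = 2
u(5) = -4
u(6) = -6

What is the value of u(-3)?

12

Write u(x) = ax³ + bx² + cx + d; the 4 given values yield a linear system in the 4 coefficients.
Solving, the top 2 coefficients vanish, and u(x) = -2x + 6.
Then u(-3) = 12.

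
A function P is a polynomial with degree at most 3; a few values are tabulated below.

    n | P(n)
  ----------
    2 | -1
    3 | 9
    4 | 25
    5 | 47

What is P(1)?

Write P(n) = an³ + bn² + cn + d; the 4 given values yield a linear system in the 4 coefficients.
Solving, the leading coefficient vanishes, and P(n) = 3n² - 5n - 3.
Then P(1) = -5.

-5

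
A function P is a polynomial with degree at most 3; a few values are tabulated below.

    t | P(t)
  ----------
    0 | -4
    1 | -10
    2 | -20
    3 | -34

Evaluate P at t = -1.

-2

Write P(t) = at³ + bt² + ct + d; the 4 given values yield a linear system in the 4 coefficients.
Solving, the leading coefficient vanishes, and P(t) = -2t² - 4t - 4.
Then P(-1) = -2.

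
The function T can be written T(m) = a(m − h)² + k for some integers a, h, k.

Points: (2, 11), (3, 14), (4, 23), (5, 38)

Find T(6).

First differences 3, 9, 15; second difference 6 = 2a, so a = 3.
Expanding, the m-coefficient is −2ah = -6h; matching it to the data gives h = 2, and then k = 11.
So T(m) = 3(m − 2)² + 11.
T(6) = 3·4² + 11 = 59.

59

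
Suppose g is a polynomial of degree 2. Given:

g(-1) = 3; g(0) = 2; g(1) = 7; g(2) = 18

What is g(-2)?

Write g(m) = am² + bm + c; the 4 given values yield a linear system in the 3 coefficients.
Solving, g(m) = 3m² + 2m + 2.
Then g(-2) = 10.

10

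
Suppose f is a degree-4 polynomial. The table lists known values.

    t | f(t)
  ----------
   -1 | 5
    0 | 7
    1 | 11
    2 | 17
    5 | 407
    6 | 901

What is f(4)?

155

Write f(t) = at^4 + bt³ + ct² + dt + e; the 6 given values yield a linear system in the 5 coefficients.
Solving, f(t) = t^4 - 2t³ + 5t + 7.
Then f(4) = 155.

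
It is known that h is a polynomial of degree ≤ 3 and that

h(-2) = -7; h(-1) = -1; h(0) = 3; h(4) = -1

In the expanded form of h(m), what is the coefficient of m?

3

Write h(m) = am³ + bm² + cm + d; the 4 given values yield a linear system in the 4 coefficients.
Solving, the leading coefficient vanishes, and h(m) = -m² + 3m + 3.
The coefficient of m is 3.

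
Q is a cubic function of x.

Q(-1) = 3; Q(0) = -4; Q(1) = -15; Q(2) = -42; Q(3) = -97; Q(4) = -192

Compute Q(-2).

18

Write Q(x) = ax³ + bx² + cx + d; the 6 given values yield a linear system in the 4 coefficients.
Solving, Q(x) = -2x³ - 2x² - 7x - 4.
Then Q(-2) = 18.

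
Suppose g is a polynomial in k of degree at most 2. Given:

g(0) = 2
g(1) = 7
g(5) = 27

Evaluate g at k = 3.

17

Write g(k) = ak² + bk + c; the 3 given values yield a linear system in the 3 coefficients.
Solving, the leading coefficient vanishes, and g(k) = 5k + 2.
Then g(3) = 17.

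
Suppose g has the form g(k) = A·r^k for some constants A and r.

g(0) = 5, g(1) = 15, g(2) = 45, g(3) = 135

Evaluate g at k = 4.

405

Consecutive ratio: 15/5 = 3, and 45/15 = 3, so r = 3.
Then A·3^0 = 5 gives A = 5, and g(k) = 5·3^k.
g(4) = 5·3^4 = 405.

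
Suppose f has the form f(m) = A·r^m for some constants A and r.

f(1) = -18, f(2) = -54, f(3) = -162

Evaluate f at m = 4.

-486

Consecutive ratio: -54/(-18) = 3, and -162/(-54) = 3, so r = 3.
Then A·3^1 = -18 gives A = -6, and f(m) = -6·3^m.
f(4) = -6·3^4 = -486.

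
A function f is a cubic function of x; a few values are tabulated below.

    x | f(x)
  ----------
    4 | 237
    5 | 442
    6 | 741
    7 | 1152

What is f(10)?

3237

Write f(x) = ax³ + bx² + cx + d; the 4 given values yield a linear system in the 4 coefficients.
Solving, f(x) = 3x³ + 2x² + 4x - 3.
Then f(10) = 3237.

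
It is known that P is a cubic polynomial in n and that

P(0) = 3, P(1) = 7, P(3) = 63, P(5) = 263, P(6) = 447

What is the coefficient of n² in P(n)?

Write P(n) = an³ + bn² + cn + d; the 5 given values yield a linear system in the 4 coefficients.
Solving, P(n) = 2n³ + 2n + 3.
The coefficient of n² is 0.

0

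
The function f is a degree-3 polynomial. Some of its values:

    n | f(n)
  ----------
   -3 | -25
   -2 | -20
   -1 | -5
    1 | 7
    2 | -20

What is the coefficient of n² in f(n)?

Write f(n) = an³ + bn² + cn + d; the 5 given values yield a linear system in the 4 coefficients.
Solving, f(n) = -2n³ - 7n² + 8n + 8.
The coefficient of n² is -7.

-7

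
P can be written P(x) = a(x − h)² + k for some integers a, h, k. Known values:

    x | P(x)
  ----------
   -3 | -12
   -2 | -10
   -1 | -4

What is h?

-3

First differences 2, 6; second difference 4 = 2a, so a = 2.
Expanding, the x-coefficient is −2ah = -4h; matching it to the data gives h = -3, and then k = -12.
So P(x) = 2(x + 3)² − 12.
Hence h = -3.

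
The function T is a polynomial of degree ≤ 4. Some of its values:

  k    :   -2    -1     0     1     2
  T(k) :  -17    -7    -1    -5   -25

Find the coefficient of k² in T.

-5

First differences: 10, 6, -4, -20. Second differences: -4, -10, -16. Third differences: -6, -6.
Level-3 differences are constant, so T has degree 3.
Fitting a degree-3 polynomial gives T(k) = -k³ - 5k² + 2k - 1.
The coefficient of k² is -5.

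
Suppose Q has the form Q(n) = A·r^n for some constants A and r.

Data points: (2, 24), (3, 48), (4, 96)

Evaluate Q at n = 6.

384

Consecutive ratio: 48/24 = 2, and 96/48 = 2, so r = 2.
Then A·2^2 = 24 gives A = 6, and Q(n) = 6·2^n.
Q(6) = 6·2^6 = 384.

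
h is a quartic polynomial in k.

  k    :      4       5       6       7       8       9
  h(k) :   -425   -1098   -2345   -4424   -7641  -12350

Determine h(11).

First differences: -673, -1247, -2079, -3217, -4709. Second differences: -574, -832, -1138, -1492. Third differences: -258, -306, -354. Fourth differences: -48, -48.
Level-4 differences are constant, so h has degree 4.
Fitting a degree-4 polynomial gives h(k) = -2k^4 + k³ + 4k + 7.
Then h(11) = -27900.

-27900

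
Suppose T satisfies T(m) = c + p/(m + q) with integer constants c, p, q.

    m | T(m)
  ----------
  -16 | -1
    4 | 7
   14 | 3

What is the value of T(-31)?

0

(T(m) − c)(m + q) = p for each data point; the three points give a linear system in c and q, then p follows.
Solving: c = 1, q = 1, p = 30, so T(m) = 1 + 30/(m + 1).
Then T(-31) = 1 + 30/(-30) = 0.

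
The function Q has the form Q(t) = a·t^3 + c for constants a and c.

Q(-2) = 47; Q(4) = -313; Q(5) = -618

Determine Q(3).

From Q(-2) = 47 and Q(4) = -313: -8a + c = 47 and 64a + c = -313.
Subtracting: 72a = -360, so a = -5; then c = 47 − (-5)·(-8) = 7.
So Q(t) = -5t³ + 7, and Q(3) = -128.

-128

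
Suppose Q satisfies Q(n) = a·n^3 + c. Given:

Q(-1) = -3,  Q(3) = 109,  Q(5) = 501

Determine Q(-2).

-31

From Q(-1) = -3 and Q(3) = 109: -1a + c = -3 and 27a + c = 109.
Subtracting: 28a = 112, so a = 4; then c = -3 − 4·(-1) = 1.
So Q(n) = 4n³ + 1, and Q(-2) = -31.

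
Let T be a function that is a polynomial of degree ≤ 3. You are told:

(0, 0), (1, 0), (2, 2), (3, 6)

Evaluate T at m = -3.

12

First differences: 0, 2, 4. Second differences: 2, 2.
Level-2 differences are constant, so T has degree 2.
Fitting a degree-2 polynomial gives T(m) = m² - m.
Then T(-3) = 12.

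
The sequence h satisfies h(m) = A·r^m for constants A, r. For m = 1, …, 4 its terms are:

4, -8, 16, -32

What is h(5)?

64

Consecutive ratio: -8/4 = -2, and 16/(-8) = -2, so r = -2.
Then A·(-2)^1 = 4 gives A = -2, and h(m) = -2·(-2)^m.
h(5) = -2·(-2)^5 = 64.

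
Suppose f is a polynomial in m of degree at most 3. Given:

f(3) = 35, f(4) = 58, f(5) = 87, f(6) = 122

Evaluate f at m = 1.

7

First differences: 23, 29, 35. Second differences: 6, 6.
Level-2 differences are constant, so f has degree 2.
Fitting a degree-2 polynomial gives f(m) = 3m² + 2m + 2.
Then f(1) = 7.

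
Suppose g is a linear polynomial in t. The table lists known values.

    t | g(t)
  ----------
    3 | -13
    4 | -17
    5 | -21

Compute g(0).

First differences: -4, -4.
Level-1 differences are constant, so g has degree 1.
Fitting a degree-1 polynomial gives g(t) = -4t - 1.
Then g(0) = -1.

-1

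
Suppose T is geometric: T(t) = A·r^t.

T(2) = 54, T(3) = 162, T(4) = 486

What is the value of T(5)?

1458

Consecutive ratio: 162/54 = 3, and 486/162 = 3, so r = 3.
Then A·3^2 = 54 gives A = 6, and T(t) = 6·3^t.
T(5) = 6·3^5 = 1458.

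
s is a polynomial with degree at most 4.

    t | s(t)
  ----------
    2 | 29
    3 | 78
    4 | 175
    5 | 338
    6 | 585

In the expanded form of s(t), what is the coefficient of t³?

First differences: 49, 97, 163, 247. Second differences: 48, 66, 84. Third differences: 18, 18.
Level-3 differences are constant, so s has degree 3.
Fitting a degree-3 polynomial gives s(t) = 3t³ - 3t² + 7t + 3.
The coefficient of t³ is 3.

3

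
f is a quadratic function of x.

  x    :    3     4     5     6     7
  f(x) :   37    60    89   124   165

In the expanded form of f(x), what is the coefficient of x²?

3

First differences: 23, 29, 35, 41. Second differences: 6, 6, 6.
Level-2 differences are constant, so f has degree 2.
Fitting a degree-2 polynomial gives f(x) = 3x² + 2x + 4.
The coefficient of x² is 3.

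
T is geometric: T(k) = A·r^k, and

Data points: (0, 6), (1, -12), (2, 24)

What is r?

-2

Consecutive ratio: -12/6 = -2, and 24/(-12) = -2, so r = -2.
Then A·(-2)^0 = 6 gives A = 6, and T(k) = 6·(-2)^k.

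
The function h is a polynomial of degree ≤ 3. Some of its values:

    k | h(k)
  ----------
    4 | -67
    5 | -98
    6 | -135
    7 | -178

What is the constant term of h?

First differences: -31, -37, -43. Second differences: -6, -6.
Level-2 differences are constant, so h has degree 2.
Fitting a degree-2 polynomial gives h(k) = -3k² - 4k - 3.
The constant term is h(0) = -3.

-3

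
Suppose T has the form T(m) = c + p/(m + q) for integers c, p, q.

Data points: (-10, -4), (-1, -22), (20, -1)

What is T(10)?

(T(m) − c)(m + q) = p for each data point; the three points give a linear system in c and q, then p follows.
Solving: c = -2, q = 0, p = 20, so T(m) = -2 + 20/(m + 0).
Then T(10) = -2 + 20/10 = 0.

0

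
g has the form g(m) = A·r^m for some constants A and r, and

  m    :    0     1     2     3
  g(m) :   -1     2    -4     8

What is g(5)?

32

Consecutive ratio: 2/(-1) = -2, and -4/2 = -2, so r = -2.
Then A·(-2)^0 = -1 gives A = -1, and g(m) = -1·(-2)^m.
g(5) = -1·(-2)^5 = 32.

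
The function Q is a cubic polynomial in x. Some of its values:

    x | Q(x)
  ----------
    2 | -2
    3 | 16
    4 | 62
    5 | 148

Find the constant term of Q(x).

-2

Write Q(x) = ax³ + bx² + cx + d; the 4 given values yield a linear system in the 4 coefficients.
Solving, Q(x) = 2x³ - 4x² - 2.
The constant term is Q(0) = -2.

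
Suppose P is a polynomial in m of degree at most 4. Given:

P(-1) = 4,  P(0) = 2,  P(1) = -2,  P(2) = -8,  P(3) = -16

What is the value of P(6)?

First differences: -2, -4, -6, -8. Second differences: -2, -2, -2.
Level-2 differences are constant, so P has degree 2.
Fitting a degree-2 polynomial gives P(m) = -m² - 3m + 2.
Then P(6) = -52.

-52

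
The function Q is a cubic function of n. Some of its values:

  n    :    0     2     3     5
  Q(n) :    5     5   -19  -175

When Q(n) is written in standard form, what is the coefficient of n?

4

Write Q(n) = an³ + bn² + cn + d; the 4 given values yield a linear system in the 4 coefficients.
Solving, Q(n) = -2n³ + 2n² + 4n + 5.
The coefficient of n is 4.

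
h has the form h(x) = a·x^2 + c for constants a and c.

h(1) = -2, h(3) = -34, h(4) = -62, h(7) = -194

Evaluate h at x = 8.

-254

From h(1) = -2 and h(3) = -34: 1a + c = -2 and 9a + c = -34.
Subtracting: 8a = -32, so a = -4; then c = -2 − (-4)·1 = 2.
So h(x) = -4x² + 2, and h(8) = -254.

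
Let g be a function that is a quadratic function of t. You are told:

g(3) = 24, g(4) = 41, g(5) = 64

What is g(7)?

128

Write g(t) = at² + bt + c; the 3 given values yield a linear system in the 3 coefficients.
Solving, g(t) = 3t² - 4t + 9.
Then g(7) = 128.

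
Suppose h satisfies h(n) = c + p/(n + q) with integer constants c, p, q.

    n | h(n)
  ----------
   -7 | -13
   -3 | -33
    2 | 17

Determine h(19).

(h(n) − c)(n + q) = p for each data point; the three points give a linear system in c and q, then p follows.
Solving: c = -3, q = 1, p = 60, so h(n) = -3 + 60/(n + 1).
Then h(19) = -3 + 60/20 = 0.

0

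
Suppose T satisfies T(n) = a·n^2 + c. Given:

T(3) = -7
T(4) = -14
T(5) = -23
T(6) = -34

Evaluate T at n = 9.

From T(3) = -7 and T(4) = -14: 9a + c = -7 and 16a + c = -14.
Subtracting: 7a = -7, so a = -1; then c = -7 − (-1)·9 = 2.
So T(n) = -1n² + 2, and T(9) = -79.

-79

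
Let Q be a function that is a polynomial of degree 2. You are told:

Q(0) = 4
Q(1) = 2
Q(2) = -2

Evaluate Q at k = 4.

Write Q(k) = ak² + bk + c; the 3 given values yield a linear system in the 3 coefficients.
Solving, Q(k) = -k² - k + 4.
Then Q(4) = -16.

-16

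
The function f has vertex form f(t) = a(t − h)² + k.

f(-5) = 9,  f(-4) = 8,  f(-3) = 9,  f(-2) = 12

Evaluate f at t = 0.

First differences -1, 1, 3; second difference 2 = 2a, so a = 1.
Expanding, the t-coefficient is −2ah = -2h; matching it to the data gives h = -4, and then k = 8.
So f(t) = 1(t + 4)² + 8.
f(0) = 1·4² + 8 = 24.

24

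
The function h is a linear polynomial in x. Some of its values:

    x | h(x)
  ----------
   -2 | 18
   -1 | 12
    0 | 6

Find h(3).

-12

Write h(x) = ax + b; the 3 given values yield a linear system in the 2 coefficients.
Solving, h(x) = -6x + 6.
Then h(3) = -12.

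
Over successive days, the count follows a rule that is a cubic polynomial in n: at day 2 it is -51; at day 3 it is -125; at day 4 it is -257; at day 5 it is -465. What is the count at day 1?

Write the value at n as P(n).
Write P(n) = an³ + bn² + cn + d; the 4 given values yield a linear system in the 4 coefficients.
Solving, P(n) = -3n³ - 2n² - 7n - 5.
Then P(1) = -17.

-17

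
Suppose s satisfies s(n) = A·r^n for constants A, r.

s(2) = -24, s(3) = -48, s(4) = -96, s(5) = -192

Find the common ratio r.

2

Consecutive ratio: -48/(-24) = 2, and -96/(-48) = 2, so r = 2.
Then A·2^2 = -24 gives A = -6, and s(n) = -6·2^n.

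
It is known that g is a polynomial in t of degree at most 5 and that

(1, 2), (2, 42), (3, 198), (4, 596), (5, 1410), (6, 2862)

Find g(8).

8808

First differences: 40, 156, 398, 814, 1452. Second differences: 116, 242, 416, 638. Third differences: 126, 174, 222. Fourth differences: 48, 48.
Level-4 differences are constant, so g has degree 4.
Fitting a degree-4 polynomial gives g(t) = 2t^4 + t³ + 2t² - 3t.
Then g(8) = 8808.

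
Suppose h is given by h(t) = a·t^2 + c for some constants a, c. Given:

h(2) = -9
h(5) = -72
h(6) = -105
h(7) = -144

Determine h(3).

From h(2) = -9 and h(5) = -72: 4a + c = -9 and 25a + c = -72.
Subtracting: 21a = -63, so a = -3; then c = -9 − (-3)·4 = 3.
So h(t) = -3t² + 3, and h(3) = -24.

-24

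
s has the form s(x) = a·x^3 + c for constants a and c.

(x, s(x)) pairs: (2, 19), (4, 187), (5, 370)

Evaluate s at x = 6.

From s(2) = 19 and s(4) = 187: 8a + c = 19 and 64a + c = 187.
Subtracting: 56a = 168, so a = 3; then c = 19 − 3·8 = -5.
So s(x) = 3x³ − 5, and s(6) = 643.

643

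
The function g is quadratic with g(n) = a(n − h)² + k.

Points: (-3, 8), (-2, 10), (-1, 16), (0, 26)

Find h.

-3

First differences 2, 6, 10; second difference 4 = 2a, so a = 2.
Expanding, the n-coefficient is −2ah = -4h; matching it to the data gives h = -3, and then k = 8.
So g(n) = 2(n + 3)² + 8.
Hence h = -3.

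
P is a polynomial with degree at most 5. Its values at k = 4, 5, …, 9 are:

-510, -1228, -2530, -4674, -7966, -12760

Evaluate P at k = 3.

-166

First differences: -718, -1302, -2144, -3292, -4794. Second differences: -584, -842, -1148, -1502. Third differences: -258, -306, -354. Fourth differences: -48, -48.
Level-4 differences are constant, so P has degree 4.
Fitting a degree-4 polynomial gives P(k) = -2k^4 + k³ - 5k² + 4k + 2.
Then P(3) = -166.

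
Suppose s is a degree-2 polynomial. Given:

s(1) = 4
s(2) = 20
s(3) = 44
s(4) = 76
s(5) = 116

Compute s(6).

164

First differences: 16, 24, 32, 40. Second differences: 8, 8, 8.
Level-2 differences are constant, so s has degree 2.
Fitting a degree-2 polynomial gives s(m) = 4m² + 4m - 4.
Then s(6) = 164.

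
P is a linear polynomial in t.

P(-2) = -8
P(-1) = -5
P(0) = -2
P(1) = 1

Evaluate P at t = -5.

-17

First differences: 3, 3, 3.
Level-1 differences are constant, so P has degree 1.
Fitting a degree-1 polynomial gives P(t) = 3t - 2.
Then P(-5) = -17.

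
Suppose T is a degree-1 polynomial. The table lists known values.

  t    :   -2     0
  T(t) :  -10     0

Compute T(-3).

-15

Write T(t) = at + b; the 2 given values yield a linear system in the 2 coefficients.
Solving, T(t) = 5t.
Then T(-3) = -15.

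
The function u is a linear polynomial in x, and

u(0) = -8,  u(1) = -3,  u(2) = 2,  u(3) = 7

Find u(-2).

-18

First differences: 5, 5, 5.
Level-1 differences are constant, so u has degree 1.
Fitting a degree-1 polynomial gives u(x) = 5x - 8.
Then u(-2) = -18.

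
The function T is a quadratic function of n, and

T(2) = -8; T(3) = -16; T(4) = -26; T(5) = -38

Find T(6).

Write T(n) = an² + bn + c; the 4 given values yield a linear system in the 3 coefficients.
Solving, T(n) = -n² - 3n + 2.
Then T(6) = -52.

-52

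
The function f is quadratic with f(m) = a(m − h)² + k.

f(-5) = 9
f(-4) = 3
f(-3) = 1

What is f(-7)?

33

First differences -6, -2; second difference 4 = 2a, so a = 2.
Expanding, the m-coefficient is −2ah = -4h; matching it to the data gives h = -3, and then k = 1.
So f(m) = 2(m + 3)² + 1.
f(-7) = 2·(-4)² + 1 = 33.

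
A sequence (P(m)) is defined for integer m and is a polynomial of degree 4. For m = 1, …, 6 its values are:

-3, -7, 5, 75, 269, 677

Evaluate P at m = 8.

First differences: -4, 12, 70, 194, 408. Second differences: 16, 58, 124, 214. Third differences: 42, 66, 90. Fourth differences: 24, 24.
Level-4 differences are constant, so P has degree 4.
Fitting a degree-4 polynomial gives P(m) = m^4 - 3m³ + m² - m - 1.
Then P(8) = 2615.

2615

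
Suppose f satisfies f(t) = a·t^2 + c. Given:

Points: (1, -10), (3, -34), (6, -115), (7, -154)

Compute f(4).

From f(1) = -10 and f(3) = -34: 1a + c = -10 and 9a + c = -34.
Subtracting: 8a = -24, so a = -3; then c = -10 − (-3)·1 = -7.
So f(t) = -3t² − 7, and f(4) = -55.

-55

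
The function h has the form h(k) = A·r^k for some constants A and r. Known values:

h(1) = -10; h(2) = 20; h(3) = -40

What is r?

Consecutive ratio: 20/(-10) = -2, and -40/20 = -2, so r = -2.
Then A·(-2)^1 = -10 gives A = 5, and h(k) = 5·(-2)^k.

-2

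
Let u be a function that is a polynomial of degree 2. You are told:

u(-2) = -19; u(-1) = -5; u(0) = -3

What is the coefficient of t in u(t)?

-4

Write u(t) = at² + bt + c; the 3 given values yield a linear system in the 3 coefficients.
Solving, u(t) = -6t² - 4t - 3.
The coefficient of t is -4.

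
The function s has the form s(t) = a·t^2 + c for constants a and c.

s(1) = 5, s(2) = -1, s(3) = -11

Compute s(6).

-65

From s(1) = 5 and s(2) = -1: 1a + c = 5 and 4a + c = -1.
Subtracting: 3a = -6, so a = -2; then c = 5 − (-2)·1 = 7.
So s(t) = -2t² + 7, and s(6) = -65.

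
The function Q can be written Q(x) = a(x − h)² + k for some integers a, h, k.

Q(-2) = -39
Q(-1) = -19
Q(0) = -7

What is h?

1

First differences 20, 12; second difference -8 = 2a, so a = -4.
Expanding, the x-coefficient is −2ah = 8h; matching it to the data gives h = 1, and then k = -3.
So Q(x) = -4(x − 1)² − 3.
Hence h = 1.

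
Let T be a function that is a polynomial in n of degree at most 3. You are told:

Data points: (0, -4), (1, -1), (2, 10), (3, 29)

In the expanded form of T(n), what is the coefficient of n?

First differences: 3, 11, 19. Second differences: 8, 8.
Level-2 differences are constant, so T has degree 2.
Fitting a degree-2 polynomial gives T(n) = 4n² - n - 4.
The coefficient of n is -1.

-1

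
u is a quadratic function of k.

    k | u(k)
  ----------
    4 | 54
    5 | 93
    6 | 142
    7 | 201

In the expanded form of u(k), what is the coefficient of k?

-6

First differences: 39, 49, 59. Second differences: 10, 10.
Level-2 differences are constant, so u has degree 2.
Fitting a degree-2 polynomial gives u(k) = 5k² - 6k - 2.
The coefficient of k is -6.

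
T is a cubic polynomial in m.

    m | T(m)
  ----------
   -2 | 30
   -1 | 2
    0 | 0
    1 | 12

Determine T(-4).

Write T(m) = am³ + bm² + cm + d; the 4 given values yield a linear system in the 4 coefficients.
Solving, T(m) = -2m³ + 7m² + 7m.
Then T(-4) = 212.

212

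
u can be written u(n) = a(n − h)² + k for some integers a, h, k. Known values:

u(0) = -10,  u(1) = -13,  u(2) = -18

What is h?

First differences -3, -5; second difference -2 = 2a, so a = -1.
Expanding, the n-coefficient is −2ah = 2h; matching it to the data gives h = -1, and then k = -9.
So u(n) = -1(n + 1)² − 9.
Hence h = -1.

-1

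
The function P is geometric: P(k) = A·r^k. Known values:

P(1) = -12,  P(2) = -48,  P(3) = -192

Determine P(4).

Consecutive ratio: -48/(-12) = 4, and -192/(-48) = 4, so r = 4.
Then A·4^1 = -12 gives A = -3, and P(k) = -3·4^k.
P(4) = -3·4^4 = -768.

-768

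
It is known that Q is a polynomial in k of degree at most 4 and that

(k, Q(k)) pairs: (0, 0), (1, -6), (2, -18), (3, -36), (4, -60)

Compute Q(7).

First differences: -6, -12, -18, -24. Second differences: -6, -6, -6.
Level-2 differences are constant, so Q has degree 2.
Fitting a degree-2 polynomial gives Q(k) = -3k² - 3k.
Then Q(7) = -168.

-168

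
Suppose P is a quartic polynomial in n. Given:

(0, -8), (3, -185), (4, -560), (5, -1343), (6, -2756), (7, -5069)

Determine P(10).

-20828

Write P(n) = an^4 + bn³ + cn² + dn + e; the 6 given values yield a linear system in the 5 coefficients.
Solving, P(n) = -2n^4 - n³ + 2n² - 2n - 8.
Then P(10) = -20828.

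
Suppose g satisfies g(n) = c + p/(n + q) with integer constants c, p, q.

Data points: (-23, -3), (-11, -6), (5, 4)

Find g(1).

9

(g(n) − c)(n + q) = p for each data point; the three points give a linear system in c and q, then p follows.
Solving: c = -1, q = 3, p = 40, so g(n) = -1 + 40/(n + 3).
Then g(1) = -1 + 40/4 = 9.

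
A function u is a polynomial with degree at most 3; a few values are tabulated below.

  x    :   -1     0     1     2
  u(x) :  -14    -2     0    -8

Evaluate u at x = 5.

First differences: 12, 2, -8. Second differences: -10, -10.
Level-2 differences are constant, so u has degree 2.
Fitting a degree-2 polynomial gives u(x) = -5x² + 7x - 2.
Then u(5) = -92.

-92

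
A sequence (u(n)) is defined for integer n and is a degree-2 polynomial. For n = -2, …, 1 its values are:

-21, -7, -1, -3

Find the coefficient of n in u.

2

First differences: 14, 6, -2. Second differences: -8, -8.
Level-2 differences are constant, so u has degree 2.
Fitting a degree-2 polynomial gives u(n) = -4n² + 2n - 1.
The coefficient of n is 2.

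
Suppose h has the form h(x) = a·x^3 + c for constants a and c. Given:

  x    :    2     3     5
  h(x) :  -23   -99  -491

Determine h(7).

-1363

From h(2) = -23 and h(3) = -99: 8a + c = -23 and 27a + c = -99.
Subtracting: 19a = -76, so a = -4; then c = -23 − (-4)·8 = 9.
So h(x) = -4x³ + 9, and h(7) = -1363.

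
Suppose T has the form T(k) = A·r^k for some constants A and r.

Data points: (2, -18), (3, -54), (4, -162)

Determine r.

3

Consecutive ratio: -54/(-18) = 3, and -162/(-54) = 3, so r = 3.
Then A·3^2 = -18 gives A = -2, and T(k) = -2·3^k.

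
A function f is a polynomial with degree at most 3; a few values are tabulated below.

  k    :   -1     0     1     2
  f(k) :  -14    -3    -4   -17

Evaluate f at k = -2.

Write f(k) = ak³ + bk² + ck + d; the 4 given values yield a linear system in the 4 coefficients.
Solving, the leading coefficient vanishes, and f(k) = -6k² + 5k - 3.
Then f(-2) = -37.

-37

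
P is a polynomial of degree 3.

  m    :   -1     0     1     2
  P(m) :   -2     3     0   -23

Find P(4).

-177

Write P(m) = am³ + bm² + cm + d; the 4 given values yield a linear system in the 4 coefficients.
Solving, P(m) = -2m³ - 4m² + 3m + 3.
Then P(4) = -177.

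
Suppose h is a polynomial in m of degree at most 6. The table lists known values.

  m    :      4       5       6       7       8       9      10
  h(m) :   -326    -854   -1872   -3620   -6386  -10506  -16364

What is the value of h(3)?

Write h(m) = am^6 + bm^5 + cm^4 + dm³ + em² + pm + q; the 7 given values yield a linear system in the 7 coefficients.
Solving, the top 2 coefficients vanish, and h(m) = -2m^4 + 4m³ - 3m² - 7m + 6.
Then h(3) = -96.

-96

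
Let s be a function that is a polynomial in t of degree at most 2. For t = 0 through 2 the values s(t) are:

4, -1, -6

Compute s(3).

-11

First differences: -5, -5.
Level-1 differences are constant, so s has degree 1.
Fitting a degree-1 polynomial gives s(t) = -5t + 4.
Then s(3) = -11.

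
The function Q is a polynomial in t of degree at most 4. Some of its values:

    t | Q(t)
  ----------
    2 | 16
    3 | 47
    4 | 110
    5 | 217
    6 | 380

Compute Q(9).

First differences: 31, 63, 107, 163. Second differences: 32, 44, 56. Third differences: 12, 12.
Level-3 differences are constant, so Q has degree 3.
Fitting a degree-3 polynomial gives Q(t) = 2t³ - 2t² + 3t + 2.
Then Q(9) = 1325.

1325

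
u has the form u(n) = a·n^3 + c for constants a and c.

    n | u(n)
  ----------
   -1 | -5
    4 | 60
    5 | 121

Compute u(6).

From u(-1) = -5 and u(4) = 60: -1a + c = -5 and 64a + c = 60.
Subtracting: 65a = 65, so a = 1; then c = -5 − 1·(-1) = -4.
So u(n) = 1n³ − 4, and u(6) = 212.

212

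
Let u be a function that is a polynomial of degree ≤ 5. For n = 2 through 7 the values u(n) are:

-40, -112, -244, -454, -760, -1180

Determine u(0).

First differences: -72, -132, -210, -306, -420. Second differences: -60, -78, -96, -114. Third differences: -18, -18, -18.
Level-3 differences are constant, so u has degree 3.
Fitting a degree-3 polynomial gives u(n) = -3n³ - 3n² - 4.
Then u(0) = -4.

-4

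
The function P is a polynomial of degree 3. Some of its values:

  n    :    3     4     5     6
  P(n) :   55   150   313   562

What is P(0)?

Write P(n) = an³ + bn² + cn + d; the 4 given values yield a linear system in the 4 coefficients.
Solving, P(n) = 3n³ - 2n² - 2n - 2.
The constant term is P(0) = -2.

-2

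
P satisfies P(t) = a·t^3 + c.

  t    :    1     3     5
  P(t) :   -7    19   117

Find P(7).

335

From P(1) = -7 and P(3) = 19: 1a + c = -7 and 27a + c = 19.
Subtracting: 26a = 26, so a = 1; then c = -7 − 1·1 = -8.
So P(t) = 1t³ − 8, and P(7) = 335.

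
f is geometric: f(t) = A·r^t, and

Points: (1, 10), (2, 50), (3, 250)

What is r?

5

Consecutive ratio: 50/10 = 5, and 250/50 = 5, so r = 5.
Then A·5^1 = 10 gives A = 2, and f(t) = 2·5^t.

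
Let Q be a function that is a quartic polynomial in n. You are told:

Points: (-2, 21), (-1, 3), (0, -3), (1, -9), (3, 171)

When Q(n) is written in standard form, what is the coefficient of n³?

2

Write Q(n) = an^4 + bn³ + cn² + dn + e; the 5 given values yield a linear system in the 5 coefficients.
Solving, Q(n) = 2n^4 + 2n³ - 2n² - 8n - 3.
The coefficient of n³ is 2.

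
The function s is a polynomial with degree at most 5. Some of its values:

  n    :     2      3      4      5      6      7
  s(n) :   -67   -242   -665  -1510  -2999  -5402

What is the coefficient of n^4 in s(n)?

Write s(n) = an^5 + bn^4 + cn³ + dn² + en + p; the 6 given values yield a linear system in the 6 coefficients.
Solving, the leading coefficient vanishes, and s(n) = -2n^4 - n³ - 5n² - n - 5.
The coefficient of n^4 is -2.

-2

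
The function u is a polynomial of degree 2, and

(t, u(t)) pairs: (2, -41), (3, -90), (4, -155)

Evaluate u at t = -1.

Write u(t) = at² + bt + c; the 3 given values yield a linear system in the 3 coefficients.
Solving, u(t) = -8t² - 9t + 9.
Then u(-1) = 10.

10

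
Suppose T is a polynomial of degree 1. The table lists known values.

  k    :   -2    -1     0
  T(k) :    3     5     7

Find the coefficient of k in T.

2

Write T(k) = ak + b; the 3 given values yield a linear system in the 2 coefficients.
Solving, T(k) = 2k + 7.
The coefficient of k is 2.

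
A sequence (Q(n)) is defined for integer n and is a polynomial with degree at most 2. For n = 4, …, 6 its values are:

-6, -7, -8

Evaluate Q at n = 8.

Write Q(n) = an² + bn + c; the 3 given values yield a linear system in the 3 coefficients.
Solving, the leading coefficient vanishes, and Q(n) = -n - 2.
Then Q(8) = -10.

-10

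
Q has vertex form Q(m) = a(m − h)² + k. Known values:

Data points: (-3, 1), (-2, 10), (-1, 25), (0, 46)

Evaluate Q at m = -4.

First differences 9, 15, 21; second difference 6 = 2a, so a = 3.
Expanding, the m-coefficient is −2ah = -6h; matching it to the data gives h = -4, and then k = -2.
So Q(m) = 3(m + 4)² − 2.
Q(-4) = 3·0² − 2 = -2.

-2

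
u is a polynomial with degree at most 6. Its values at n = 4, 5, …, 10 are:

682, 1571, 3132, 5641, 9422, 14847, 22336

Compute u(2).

Write u(n) = an^6 + bn^5 + cn^4 + dn³ + en² + pn + q; the 7 given values yield a linear system in the 7 coefficients.
Solving, the top 2 coefficients vanish, and u(n) = 2n^4 + 2n³ + 4n² - 7n + 6.
Then u(2) = 56.

56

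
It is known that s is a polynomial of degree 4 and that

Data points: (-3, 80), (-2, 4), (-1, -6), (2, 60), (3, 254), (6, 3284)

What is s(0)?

-4

Write s(t) = at^4 + bt³ + ct² + dt + e; the 6 given values yield a linear system in the 5 coefficients.
Solving, s(t) = 2t^4 + 3t³ + t² + 2t - 4.
The constant term is s(0) = -4.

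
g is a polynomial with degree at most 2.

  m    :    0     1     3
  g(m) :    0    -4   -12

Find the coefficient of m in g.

-4

Write g(m) = am² + bm + c; the 3 given values yield a linear system in the 3 coefficients.
Solving, the leading coefficient vanishes, and g(m) = -4m.
The coefficient of m is -4.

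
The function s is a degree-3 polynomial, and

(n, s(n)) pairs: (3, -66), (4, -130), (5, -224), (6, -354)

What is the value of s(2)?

Write s(n) = an³ + bn² + cn + d; the 4 given values yield a linear system in the 4 coefficients.
Solving, s(n) = -n³ - 3n² - 6n + 6.
Then s(2) = -26.

-26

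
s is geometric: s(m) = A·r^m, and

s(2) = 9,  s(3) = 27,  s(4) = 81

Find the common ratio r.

3

Consecutive ratio: 27/9 = 3, and 81/27 = 3, so r = 3.
Then A·3^2 = 9 gives A = 1, and s(m) = 1·3^m.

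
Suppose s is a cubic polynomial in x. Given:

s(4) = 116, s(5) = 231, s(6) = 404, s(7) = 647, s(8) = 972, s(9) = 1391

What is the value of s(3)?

47

First differences: 115, 173, 243, 325, 419. Second differences: 58, 70, 82, 94. Third differences: 12, 12, 12.
Level-3 differences are constant, so s has degree 3.
Fitting a degree-3 polynomial gives s(x) = 2x³ - x² + 2x - 4.
Then s(3) = 47.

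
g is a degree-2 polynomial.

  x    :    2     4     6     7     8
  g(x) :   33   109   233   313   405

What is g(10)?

Write g(x) = ax² + bx + c; the 5 given values yield a linear system in the 3 coefficients.
Solving, g(x) = 6x² + 2x + 5.
Then g(10) = 625.

625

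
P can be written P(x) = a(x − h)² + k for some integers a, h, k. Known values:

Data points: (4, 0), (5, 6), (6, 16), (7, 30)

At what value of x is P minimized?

3

First differences 6, 10, 14; second difference 4 = 2a, so a = 2.
Expanding, the x-coefficient is −2ah = -4h; matching it to the data gives h = 3, and then k = -2.
So P(x) = 2(x − 3)² − 2.
Hence h = 3.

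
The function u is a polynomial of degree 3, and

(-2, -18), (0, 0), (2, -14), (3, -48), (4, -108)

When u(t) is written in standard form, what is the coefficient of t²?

-4

Write u(t) = at³ + bt² + ct + d; the 5 given values yield a linear system in the 4 coefficients.
Solving, u(t) = -t³ - 4t² + 5t.
The coefficient of t² is -4.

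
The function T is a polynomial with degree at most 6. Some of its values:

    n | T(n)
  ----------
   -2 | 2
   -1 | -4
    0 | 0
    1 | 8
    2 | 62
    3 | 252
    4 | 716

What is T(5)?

1640

First differences: -6, 4, 8, 54, 190, 464. Second differences: 10, 4, 46, 136, 274. Third differences: -6, 42, 90, 138. Fourth differences: 48, 48, 48.
Level-4 differences are constant, so T has degree 4.
Extending the table by one column gives the next first difference 924, so T(5) = 716 + 924 = 1640.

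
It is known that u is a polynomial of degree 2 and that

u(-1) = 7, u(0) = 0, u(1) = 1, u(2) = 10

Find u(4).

52

First differences: -7, 1, 9. Second differences: 8, 8.
Level-2 differences are constant, so u has degree 2.
Fitting a degree-2 polynomial gives u(n) = 4n² - 3n.
Then u(4) = 52.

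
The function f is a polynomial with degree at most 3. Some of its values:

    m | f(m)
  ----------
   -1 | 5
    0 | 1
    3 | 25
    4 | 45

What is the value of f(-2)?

Write f(m) = am³ + bm² + cm + d; the 4 given values yield a linear system in the 4 coefficients.
Solving, the leading coefficient vanishes, and f(m) = 3m² - m + 1.
Then f(-2) = 15.

15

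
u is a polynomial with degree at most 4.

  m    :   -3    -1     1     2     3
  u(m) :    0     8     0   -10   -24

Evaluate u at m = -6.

Write u(m) = am^4 + bm³ + cm² + dm + e; the 5 given values yield a linear system in the 5 coefficients.
Solving, the top 2 coefficients vanish, and u(m) = -2m² - 4m + 6.
Then u(-6) = -42.

-42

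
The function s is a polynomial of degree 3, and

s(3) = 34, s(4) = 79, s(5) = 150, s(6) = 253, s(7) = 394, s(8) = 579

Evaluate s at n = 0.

First differences: 45, 71, 103, 141, 185. Second differences: 26, 32, 38, 44. Third differences: 6, 6, 6.
Level-3 differences are constant, so s has degree 3.
Fitting a degree-3 polynomial gives s(n) = n³ + n² + n - 5.
Then s(0) = -5.

-5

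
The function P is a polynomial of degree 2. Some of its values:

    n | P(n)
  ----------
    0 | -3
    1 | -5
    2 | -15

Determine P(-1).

Write P(n) = an² + bn + c; the 3 given values yield a linear system in the 3 coefficients.
Solving, P(n) = -4n² + 2n - 3.
Then P(-1) = -9.

-9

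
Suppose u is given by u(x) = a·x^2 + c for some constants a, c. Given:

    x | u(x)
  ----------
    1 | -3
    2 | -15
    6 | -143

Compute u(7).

From u(1) = -3 and u(2) = -15: 1a + c = -3 and 4a + c = -15.
Subtracting: 3a = -12, so a = -4; then c = -3 − (-4)·1 = 1.
So u(x) = -4x² + 1, and u(7) = -195.

-195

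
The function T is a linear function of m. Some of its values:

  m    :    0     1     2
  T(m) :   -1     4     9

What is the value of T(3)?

First differences: 5, 5.
Level-1 differences are constant, so T has degree 1.
Extending the table by one column gives the next first difference 5, so T(3) = 9 + 5 = 14.

14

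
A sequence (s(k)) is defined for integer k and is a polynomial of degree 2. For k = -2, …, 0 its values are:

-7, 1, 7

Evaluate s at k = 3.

Write s(k) = ak² + bk + c; the 3 given values yield a linear system in the 3 coefficients.
Solving, s(k) = -k² + 5k + 7.
Then s(3) = 13.

13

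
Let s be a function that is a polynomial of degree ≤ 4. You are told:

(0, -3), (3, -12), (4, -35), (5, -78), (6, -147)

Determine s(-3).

Write s(k) = ak^4 + bk³ + ck² + dk + e; the 5 given values yield a linear system in the 5 coefficients.
Solving, the leading coefficient vanishes, and s(k) = -k³ + 2k² - 3.
Then s(-3) = 42.

42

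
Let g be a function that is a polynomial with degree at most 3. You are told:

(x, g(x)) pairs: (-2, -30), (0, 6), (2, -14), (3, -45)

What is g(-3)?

Write g(x) = ax³ + bx² + cx + d; the 4 given values yield a linear system in the 4 coefficients.
Solving, the leading coefficient vanishes, and g(x) = -7x² + 4x + 6.
Then g(-3) = -69.

-69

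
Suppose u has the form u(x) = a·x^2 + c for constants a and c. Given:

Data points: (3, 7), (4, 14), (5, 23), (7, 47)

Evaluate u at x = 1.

-1

From u(3) = 7 and u(4) = 14: 9a + c = 7 and 16a + c = 14.
Subtracting: 7a = 7, so a = 1; then c = 7 − 1·9 = -2.
So u(x) = 1x² − 2, and u(1) = -1.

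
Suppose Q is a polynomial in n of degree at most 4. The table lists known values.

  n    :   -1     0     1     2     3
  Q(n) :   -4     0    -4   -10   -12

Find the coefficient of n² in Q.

First differences: 4, -4, -6, -2. Second differences: -8, -2, 4. Third differences: 6, 6.
Level-3 differences are constant, so Q has degree 3.
Fitting a degree-3 polynomial gives Q(n) = n³ - 4n² - n.
The coefficient of n² is -4.

-4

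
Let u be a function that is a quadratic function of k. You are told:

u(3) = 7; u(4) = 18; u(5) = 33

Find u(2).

Write u(k) = ak² + bk + c; the 3 given values yield a linear system in the 3 coefficients.
Solving, u(k) = 2k² - 3k - 2.
Then u(2) = 0.

0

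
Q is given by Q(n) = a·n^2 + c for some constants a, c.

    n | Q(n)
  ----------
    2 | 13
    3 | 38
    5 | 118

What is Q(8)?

313

From Q(2) = 13 and Q(3) = 38: 4a + c = 13 and 9a + c = 38.
Subtracting: 5a = 25, so a = 5; then c = 13 − 5·4 = -7.
So Q(n) = 5n² − 7, and Q(8) = 313.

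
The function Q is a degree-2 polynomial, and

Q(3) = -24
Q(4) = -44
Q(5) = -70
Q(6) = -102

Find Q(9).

First differences: -20, -26, -32. Second differences: -6, -6.
Level-2 differences are constant, so Q has degree 2.
Fitting a degree-2 polynomial gives Q(x) = -3x² + x.
Then Q(9) = -234.

-234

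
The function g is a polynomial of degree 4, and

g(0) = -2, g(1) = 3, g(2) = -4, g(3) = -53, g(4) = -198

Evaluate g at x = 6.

-1112

Write g(x) = ax^4 + bx³ + cx² + dx + e; the 5 given values yield a linear system in the 5 coefficients.
Solving, g(x) = -x^4 + x³ - 2x² + 7x - 2.
Then g(6) = -1112.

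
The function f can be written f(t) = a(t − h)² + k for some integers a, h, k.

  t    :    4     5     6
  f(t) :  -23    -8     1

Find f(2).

First differences 15, 9; second difference -6 = 2a, so a = -3.
Expanding, the t-coefficient is −2ah = 6h; matching it to the data gives h = 7, and then k = 4.
So f(t) = -3(t − 7)² + 4.
f(2) = -3·(-5)² + 4 = -71.

-71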